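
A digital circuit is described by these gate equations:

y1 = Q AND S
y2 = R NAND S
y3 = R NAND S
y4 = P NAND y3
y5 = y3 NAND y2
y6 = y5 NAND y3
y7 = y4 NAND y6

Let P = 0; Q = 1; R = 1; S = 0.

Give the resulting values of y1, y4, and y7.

y1 = 0  y4 = 1  y7 = 0

y1 = Q AND S = 1 AND 0 = 0
y2 = R NAND S = 1 NAND 0 = 1
y3 = R NAND S = 1 NAND 0 = 1
y4 = P NAND y3 = 0 NAND 1 = 1
y5 = y3 NAND y2 = 1 NAND 1 = 0
y6 = y5 NAND y3 = 0 NAND 1 = 1
y7 = y4 NAND y6 = 1 NAND 1 = 0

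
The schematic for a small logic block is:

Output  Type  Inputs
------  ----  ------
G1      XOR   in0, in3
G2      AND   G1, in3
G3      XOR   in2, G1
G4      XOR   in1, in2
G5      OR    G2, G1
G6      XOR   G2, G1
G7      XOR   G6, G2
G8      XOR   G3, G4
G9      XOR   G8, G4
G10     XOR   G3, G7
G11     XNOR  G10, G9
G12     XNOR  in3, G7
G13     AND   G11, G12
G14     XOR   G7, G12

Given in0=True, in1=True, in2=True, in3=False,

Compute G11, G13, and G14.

G1 = in0 XOR in3 = True XOR False = True
G2 = G1 AND in3 = True AND False = False
G3 = in2 XOR G1 = True XOR True = False
G4 = in1 XOR in2 = True XOR True = False
G6 = G2 XOR G1 = False XOR True = True
G7 = G6 XOR G2 = True XOR False = True
G8 = G3 XOR G4 = False XOR False = False
G9 = G8 XOR G4 = False XOR False = False
G10 = G3 XOR G7 = False XOR True = True
G11 = G10 XNOR G9 = True XNOR False = False
G12 = in3 XNOR G7 = False XNOR True = False
G13 = G11 AND G12 = False AND False = False
G14 = G7 XOR G12 = True XOR False = True

G11 = False, G13 = False, G14 = True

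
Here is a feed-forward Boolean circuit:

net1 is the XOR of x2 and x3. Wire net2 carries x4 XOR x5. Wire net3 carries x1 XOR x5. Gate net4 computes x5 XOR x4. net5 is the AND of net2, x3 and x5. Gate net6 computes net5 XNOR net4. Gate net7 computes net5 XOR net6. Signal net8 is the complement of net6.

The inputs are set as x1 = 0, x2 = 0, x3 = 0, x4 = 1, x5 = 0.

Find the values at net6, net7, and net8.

net2 = x4 XOR x5 = 1 XOR 0 = 1
net4 = x5 XOR x4 = 0 XOR 1 = 1
net5 = net2 AND x3 AND x5 = 1 AND 0 AND 0 = 0
net6 = net5 XNOR net4 = 0 XNOR 1 = 0
net7 = net5 XOR net6 = 0 XOR 0 = 0
net8 = NOT net6 = NOT 0 = 1

net6 = 0, net7 = 0, net8 = 1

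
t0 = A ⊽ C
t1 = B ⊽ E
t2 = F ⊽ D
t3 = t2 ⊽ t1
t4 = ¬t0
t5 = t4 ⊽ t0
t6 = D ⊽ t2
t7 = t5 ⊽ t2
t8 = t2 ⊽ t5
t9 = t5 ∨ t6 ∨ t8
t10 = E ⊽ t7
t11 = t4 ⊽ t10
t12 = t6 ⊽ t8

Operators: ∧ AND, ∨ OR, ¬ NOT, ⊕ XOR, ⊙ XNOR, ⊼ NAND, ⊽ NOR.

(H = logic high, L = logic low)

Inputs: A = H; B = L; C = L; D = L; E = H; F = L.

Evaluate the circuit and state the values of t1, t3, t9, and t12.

t1 = L, t3 = L, t9 = L, t12 = H

t0 = A NOR C = H NOR L = L
t1 = B NOR E = L NOR H = L
t2 = F NOR D = L NOR L = H
t3 = t2 NOR t1 = H NOR L = L
t4 = NOT t0 = NOT L = H
t5 = t4 NOR t0 = H NOR L = L
t6 = D NOR t2 = L NOR H = L
t8 = t2 NOR t5 = H NOR L = L
t9 = t5 OR t6 OR t8 = L OR L OR L = L
t12 = t6 NOR t8 = L NOR L = H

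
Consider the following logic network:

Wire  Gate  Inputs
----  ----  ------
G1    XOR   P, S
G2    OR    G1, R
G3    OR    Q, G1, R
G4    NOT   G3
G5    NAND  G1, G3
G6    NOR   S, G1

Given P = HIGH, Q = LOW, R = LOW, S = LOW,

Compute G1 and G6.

G1 = HIGH, G6 = LOW

G1 = P XOR S = HIGH XOR LOW = HIGH
G6 = S NOR G1 = LOW NOR HIGH = LOW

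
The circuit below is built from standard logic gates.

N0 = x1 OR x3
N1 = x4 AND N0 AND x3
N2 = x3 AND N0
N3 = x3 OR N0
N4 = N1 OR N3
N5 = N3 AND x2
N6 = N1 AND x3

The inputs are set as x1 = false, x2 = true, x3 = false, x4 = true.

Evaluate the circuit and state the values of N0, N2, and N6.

N0 = false; N2 = false; N6 = false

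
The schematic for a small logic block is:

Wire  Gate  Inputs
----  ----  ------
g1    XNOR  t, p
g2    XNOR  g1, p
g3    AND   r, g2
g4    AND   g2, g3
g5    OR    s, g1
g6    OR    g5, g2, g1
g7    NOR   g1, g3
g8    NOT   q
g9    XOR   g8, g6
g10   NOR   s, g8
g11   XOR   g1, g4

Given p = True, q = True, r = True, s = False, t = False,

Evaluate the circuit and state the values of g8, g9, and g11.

g1 = t XNOR p = False XNOR True = False
g2 = g1 XNOR p = False XNOR True = False
g3 = r AND g2 = True AND False = False
g4 = g2 AND g3 = False AND False = False
g5 = s OR g1 = False OR False = False
g6 = g5 OR g2 OR g1 = False OR False OR False = False
g8 = NOT q = NOT True = False
g9 = g8 XOR g6 = False XOR False = False
g11 = g1 XOR g4 = False XOR False = False

g8 = False; g9 = False; g11 = False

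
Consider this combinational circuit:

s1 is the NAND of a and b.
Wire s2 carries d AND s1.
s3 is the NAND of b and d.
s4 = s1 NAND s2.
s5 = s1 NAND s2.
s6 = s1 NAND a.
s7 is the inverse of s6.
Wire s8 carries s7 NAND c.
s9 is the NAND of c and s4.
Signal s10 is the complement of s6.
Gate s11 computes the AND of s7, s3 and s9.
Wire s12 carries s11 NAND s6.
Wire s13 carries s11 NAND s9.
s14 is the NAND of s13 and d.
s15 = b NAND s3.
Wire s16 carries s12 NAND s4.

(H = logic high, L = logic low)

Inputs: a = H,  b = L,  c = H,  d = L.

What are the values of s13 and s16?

s1 = a NAND b = H NAND L = H
s2 = d AND s1 = L AND H = L
s3 = b NAND d = L NAND L = H
s4 = s1 NAND s2 = H NAND L = H
s6 = s1 NAND a = H NAND H = L
s7 = NOT s6 = NOT L = H
s9 = c NAND s4 = H NAND H = L
s11 = s7 AND s3 AND s9 = H AND H AND L = L
s12 = s11 NAND s6 = L NAND L = H
s13 = s11 NAND s9 = L NAND L = H
s16 = s12 NAND s4 = H NAND H = L

s13 = H, s16 = L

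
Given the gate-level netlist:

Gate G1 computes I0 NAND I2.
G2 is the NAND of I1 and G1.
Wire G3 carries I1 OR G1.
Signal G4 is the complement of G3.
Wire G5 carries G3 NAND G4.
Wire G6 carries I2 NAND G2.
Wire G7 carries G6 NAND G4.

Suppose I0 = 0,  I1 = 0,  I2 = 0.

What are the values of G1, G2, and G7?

G1 = I0 NAND I2 = 0 NAND 0 = 1
G2 = I1 NAND G1 = 0 NAND 1 = 1
G3 = I1 OR G1 = 0 OR 1 = 1
G4 = NOT G3 = NOT 1 = 0
G6 = I2 NAND G2 = 0 NAND 1 = 1
G7 = G6 NAND G4 = 1 NAND 0 = 1

G1 = 1, G2 = 1, G7 = 1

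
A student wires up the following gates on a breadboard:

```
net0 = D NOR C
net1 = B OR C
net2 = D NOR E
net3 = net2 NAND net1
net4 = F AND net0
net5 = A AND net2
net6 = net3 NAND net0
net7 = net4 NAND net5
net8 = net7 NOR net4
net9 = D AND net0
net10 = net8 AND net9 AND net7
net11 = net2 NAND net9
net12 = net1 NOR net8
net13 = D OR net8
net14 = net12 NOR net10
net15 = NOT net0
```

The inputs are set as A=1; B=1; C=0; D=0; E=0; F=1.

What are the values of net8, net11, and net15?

net8 = 0, net11 = 1, net15 = 0

net0 = D NOR C = 0 NOR 0 = 1
net2 = D NOR E = 0 NOR 0 = 1
net4 = F AND net0 = 1 AND 1 = 1
net5 = A AND net2 = 1 AND 1 = 1
net7 = net4 NAND net5 = 1 NAND 1 = 0
net8 = net7 NOR net4 = 0 NOR 1 = 0
net9 = D AND net0 = 0 AND 1 = 0
net11 = net2 NAND net9 = 1 NAND 0 = 1
net15 = NOT net0 = NOT 1 = 0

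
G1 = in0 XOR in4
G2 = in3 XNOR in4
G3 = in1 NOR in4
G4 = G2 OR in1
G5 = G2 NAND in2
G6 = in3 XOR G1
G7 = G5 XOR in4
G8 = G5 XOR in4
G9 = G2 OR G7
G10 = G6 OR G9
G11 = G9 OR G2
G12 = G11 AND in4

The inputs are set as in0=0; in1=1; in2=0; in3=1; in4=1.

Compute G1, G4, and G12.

G1 = 1, G4 = 1, G12 = 1

G1 = in0 XOR in4 = 0 XOR 1 = 1
G2 = in3 XNOR in4 = 1 XNOR 1 = 1
G4 = G2 OR in1 = 1 OR 1 = 1
G5 = G2 NAND in2 = 1 NAND 0 = 1
G7 = G5 XOR in4 = 1 XOR 1 = 0
G9 = G2 OR G7 = 1 OR 0 = 1
G11 = G9 OR G2 = 1 OR 1 = 1
G12 = G11 AND in4 = 1 AND 1 = 1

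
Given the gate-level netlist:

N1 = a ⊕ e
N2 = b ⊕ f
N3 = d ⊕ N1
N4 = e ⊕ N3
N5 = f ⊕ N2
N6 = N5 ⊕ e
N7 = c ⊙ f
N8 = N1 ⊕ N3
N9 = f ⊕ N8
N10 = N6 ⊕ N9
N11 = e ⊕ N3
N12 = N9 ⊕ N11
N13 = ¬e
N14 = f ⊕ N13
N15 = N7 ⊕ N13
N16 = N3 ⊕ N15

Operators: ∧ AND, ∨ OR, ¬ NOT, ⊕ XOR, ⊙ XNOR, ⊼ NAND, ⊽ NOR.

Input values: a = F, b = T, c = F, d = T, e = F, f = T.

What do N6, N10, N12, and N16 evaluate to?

N1 = a XOR e = F XOR F = F
N2 = b XOR f = T XOR T = F
N3 = d XOR N1 = T XOR F = T
N5 = f XOR N2 = T XOR F = T
N6 = N5 XOR e = T XOR F = T
N7 = c XNOR f = F XNOR T = F
N8 = N1 XOR N3 = F XOR T = T
N9 = f XOR N8 = T XOR T = F
N10 = N6 XOR N9 = T XOR F = T
N11 = e XOR N3 = F XOR T = T
N12 = N9 XOR N11 = F XOR T = T
N13 = NOT e = NOT F = T
N15 = N7 XOR N13 = F XOR T = T
N16 = N3 XOR N15 = T XOR T = F

N6 = T; N10 = T; N12 = T; N16 = F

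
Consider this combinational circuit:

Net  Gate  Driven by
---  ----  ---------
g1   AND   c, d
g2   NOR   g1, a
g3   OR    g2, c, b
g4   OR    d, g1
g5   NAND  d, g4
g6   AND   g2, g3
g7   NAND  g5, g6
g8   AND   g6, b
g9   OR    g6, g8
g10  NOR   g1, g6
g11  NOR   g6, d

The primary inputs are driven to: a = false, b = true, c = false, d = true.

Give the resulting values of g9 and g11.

g1 = c AND d = false AND true = false
g2 = g1 NOR a = false NOR false = true
g3 = g2 OR c OR b = true OR false OR true = true
g6 = g2 AND g3 = true AND true = true
g8 = g6 AND b = true AND true = true
g9 = g6 OR g8 = true OR true = true
g11 = g6 NOR d = true NOR true = false

g9 = true  g11 = false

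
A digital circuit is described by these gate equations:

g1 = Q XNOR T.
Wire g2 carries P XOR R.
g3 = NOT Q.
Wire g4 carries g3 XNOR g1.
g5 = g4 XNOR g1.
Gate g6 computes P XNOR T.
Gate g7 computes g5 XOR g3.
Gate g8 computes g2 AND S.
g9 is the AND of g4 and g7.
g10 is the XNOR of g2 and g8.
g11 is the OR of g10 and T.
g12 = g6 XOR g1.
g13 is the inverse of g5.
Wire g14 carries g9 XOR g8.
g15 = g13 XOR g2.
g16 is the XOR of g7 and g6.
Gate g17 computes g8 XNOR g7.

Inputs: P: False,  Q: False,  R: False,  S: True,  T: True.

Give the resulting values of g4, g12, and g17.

g4 = False; g12 = False; g17 = True

g1 = Q XNOR T = False XNOR True = False
g2 = P XOR R = False XOR False = False
g3 = NOT Q = NOT False = True
g4 = g3 XNOR g1 = True XNOR False = False
g5 = g4 XNOR g1 = False XNOR False = True
g6 = P XNOR T = False XNOR True = False
g7 = g5 XOR g3 = True XOR True = False
g8 = g2 AND S = False AND True = False
g12 = g6 XOR g1 = False XOR False = False
g17 = g8 XNOR g7 = False XNOR False = True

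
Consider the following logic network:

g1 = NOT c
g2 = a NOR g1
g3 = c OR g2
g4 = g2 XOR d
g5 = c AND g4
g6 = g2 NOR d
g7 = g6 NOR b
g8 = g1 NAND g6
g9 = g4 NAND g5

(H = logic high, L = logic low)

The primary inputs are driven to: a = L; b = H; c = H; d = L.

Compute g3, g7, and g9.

g3 = H, g7 = L, g9 = L

g1 = NOT c = NOT H = L
g2 = a NOR g1 = L NOR L = H
g3 = c OR g2 = H OR H = H
g4 = g2 XOR d = H XOR L = H
g5 = c AND g4 = H AND H = H
g6 = g2 NOR d = H NOR L = L
g7 = g6 NOR b = L NOR H = L
g9 = g4 NAND g5 = H NAND H = L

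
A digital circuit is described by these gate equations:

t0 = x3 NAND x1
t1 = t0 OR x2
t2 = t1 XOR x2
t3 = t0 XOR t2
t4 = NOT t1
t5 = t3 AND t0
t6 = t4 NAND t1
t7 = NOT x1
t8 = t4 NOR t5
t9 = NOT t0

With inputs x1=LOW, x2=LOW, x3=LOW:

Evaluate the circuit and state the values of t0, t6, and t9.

t0 = HIGH, t6 = HIGH, t9 = LOW

t0 = x3 NAND x1 = LOW NAND LOW = HIGH
t1 = t0 OR x2 = HIGH OR LOW = HIGH
t4 = NOT t1 = NOT HIGH = LOW
t6 = t4 NAND t1 = LOW NAND HIGH = HIGH
t9 = NOT t0 = NOT HIGH = LOW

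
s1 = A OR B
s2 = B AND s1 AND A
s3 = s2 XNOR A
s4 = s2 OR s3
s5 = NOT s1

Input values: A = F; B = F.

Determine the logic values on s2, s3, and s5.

s1 = A OR B = F OR F = F
s2 = B AND s1 AND A = F AND F AND F = F
s3 = s2 XNOR A = F XNOR F = T
s5 = NOT s1 = NOT F = T

s2 = F, s3 = T, s5 = T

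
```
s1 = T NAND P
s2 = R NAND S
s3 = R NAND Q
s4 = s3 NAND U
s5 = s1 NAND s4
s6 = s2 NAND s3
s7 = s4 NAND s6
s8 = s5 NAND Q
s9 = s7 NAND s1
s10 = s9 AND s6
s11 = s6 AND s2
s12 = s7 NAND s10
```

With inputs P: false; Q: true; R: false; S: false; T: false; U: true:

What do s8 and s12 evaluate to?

s1 = T NAND P = false NAND false = true
s2 = R NAND S = false NAND false = true
s3 = R NAND Q = false NAND true = true
s4 = s3 NAND U = true NAND true = false
s5 = s1 NAND s4 = true NAND false = true
s6 = s2 NAND s3 = true NAND true = false
s7 = s4 NAND s6 = false NAND false = true
s8 = s5 NAND Q = true NAND true = false
s9 = s7 NAND s1 = true NAND true = false
s10 = s9 AND s6 = false AND false = false
s12 = s7 NAND s10 = true NAND false = true

s8 = false  s12 = true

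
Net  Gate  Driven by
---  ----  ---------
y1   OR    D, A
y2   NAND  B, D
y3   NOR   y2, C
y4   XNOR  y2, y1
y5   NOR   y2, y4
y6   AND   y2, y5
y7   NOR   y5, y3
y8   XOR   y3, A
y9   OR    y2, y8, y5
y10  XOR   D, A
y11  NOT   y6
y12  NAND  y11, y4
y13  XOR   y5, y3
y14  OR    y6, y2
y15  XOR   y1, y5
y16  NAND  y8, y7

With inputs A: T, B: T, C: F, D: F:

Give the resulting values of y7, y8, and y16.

y7 = T, y8 = T, y16 = F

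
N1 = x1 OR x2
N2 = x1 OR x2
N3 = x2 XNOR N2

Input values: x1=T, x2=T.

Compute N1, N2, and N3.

N1 = T; N2 = T; N3 = T

N1 = x1 OR x2 = T OR T = T
N2 = x1 OR x2 = T OR T = T
N3 = x2 XNOR N2 = T XNOR T = T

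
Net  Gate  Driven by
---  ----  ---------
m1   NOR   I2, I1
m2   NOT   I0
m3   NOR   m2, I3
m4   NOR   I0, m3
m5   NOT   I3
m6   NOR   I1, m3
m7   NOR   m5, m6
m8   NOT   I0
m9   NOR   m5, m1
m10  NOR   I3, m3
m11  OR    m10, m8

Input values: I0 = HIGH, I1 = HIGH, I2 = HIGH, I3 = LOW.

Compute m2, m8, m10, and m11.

m2 = NOT I0 = NOT HIGH = LOW
m3 = m2 NOR I3 = LOW NOR LOW = HIGH
m8 = NOT I0 = NOT HIGH = LOW
m10 = I3 NOR m3 = LOW NOR HIGH = LOW
m11 = m10 OR m8 = LOW OR LOW = LOW

m2 = LOW  m8 = LOW  m10 = LOW  m11 = LOW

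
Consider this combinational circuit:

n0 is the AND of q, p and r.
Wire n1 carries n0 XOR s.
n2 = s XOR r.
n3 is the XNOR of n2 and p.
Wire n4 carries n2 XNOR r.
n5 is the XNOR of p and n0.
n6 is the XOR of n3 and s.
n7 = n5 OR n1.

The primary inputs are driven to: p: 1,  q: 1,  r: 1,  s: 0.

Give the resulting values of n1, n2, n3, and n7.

n1 = 1, n2 = 1, n3 = 1, n7 = 1

n0 = q AND p AND r = 1 AND 1 AND 1 = 1
n1 = n0 XOR s = 1 XOR 0 = 1
n2 = s XOR r = 0 XOR 1 = 1
n3 = n2 XNOR p = 1 XNOR 1 = 1
n5 = p XNOR n0 = 1 XNOR 1 = 1
n7 = n5 OR n1 = 1 OR 1 = 1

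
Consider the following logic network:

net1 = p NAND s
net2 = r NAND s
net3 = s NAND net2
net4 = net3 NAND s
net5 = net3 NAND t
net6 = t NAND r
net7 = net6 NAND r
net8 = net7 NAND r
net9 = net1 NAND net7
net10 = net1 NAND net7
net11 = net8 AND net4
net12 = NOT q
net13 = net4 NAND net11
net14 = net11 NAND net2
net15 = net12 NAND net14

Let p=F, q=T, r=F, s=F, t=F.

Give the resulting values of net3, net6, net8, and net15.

net3 = T; net6 = T; net8 = T; net15 = T

net2 = r NAND s = F NAND F = T
net3 = s NAND net2 = F NAND T = T
net4 = net3 NAND s = T NAND F = T
net6 = t NAND r = F NAND F = T
net7 = net6 NAND r = T NAND F = T
net8 = net7 NAND r = T NAND F = T
net11 = net8 AND net4 = T AND T = T
net12 = NOT q = NOT T = F
net14 = net11 NAND net2 = T NAND T = F
net15 = net12 NAND net14 = F NAND F = T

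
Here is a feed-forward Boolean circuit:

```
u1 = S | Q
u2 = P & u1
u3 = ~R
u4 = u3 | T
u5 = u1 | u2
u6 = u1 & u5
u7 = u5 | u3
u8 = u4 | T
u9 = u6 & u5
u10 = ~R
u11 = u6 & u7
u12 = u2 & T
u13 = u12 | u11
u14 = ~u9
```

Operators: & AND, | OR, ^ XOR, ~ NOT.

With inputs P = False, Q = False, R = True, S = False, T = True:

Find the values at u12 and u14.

u12 = False; u14 = True

u1 = S OR Q = False OR False = False
u2 = P AND u1 = False AND False = False
u5 = u1 OR u2 = False OR False = False
u6 = u1 AND u5 = False AND False = False
u9 = u6 AND u5 = False AND False = False
u12 = u2 AND T = False AND True = False
u14 = NOT u9 = NOT False = True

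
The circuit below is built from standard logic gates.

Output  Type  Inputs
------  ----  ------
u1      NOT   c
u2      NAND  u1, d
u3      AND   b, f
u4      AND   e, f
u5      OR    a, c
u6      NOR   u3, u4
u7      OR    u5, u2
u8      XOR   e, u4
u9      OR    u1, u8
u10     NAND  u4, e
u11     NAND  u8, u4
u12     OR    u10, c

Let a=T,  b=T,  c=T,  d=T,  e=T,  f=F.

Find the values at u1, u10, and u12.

u1 = F, u10 = T, u12 = T

u1 = NOT c = NOT T = F
u4 = e AND f = T AND F = F
u10 = u4 NAND e = F NAND T = T
u12 = u10 OR c = T OR T = T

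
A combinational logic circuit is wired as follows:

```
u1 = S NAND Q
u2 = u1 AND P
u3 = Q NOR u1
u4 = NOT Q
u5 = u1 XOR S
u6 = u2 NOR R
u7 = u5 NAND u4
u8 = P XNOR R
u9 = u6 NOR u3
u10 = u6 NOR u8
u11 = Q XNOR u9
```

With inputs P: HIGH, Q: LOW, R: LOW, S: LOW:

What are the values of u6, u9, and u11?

u1 = S NAND Q = LOW NAND LOW = HIGH
u2 = u1 AND P = HIGH AND HIGH = HIGH
u3 = Q NOR u1 = LOW NOR HIGH = LOW
u6 = u2 NOR R = HIGH NOR LOW = LOW
u9 = u6 NOR u3 = LOW NOR LOW = HIGH
u11 = Q XNOR u9 = LOW XNOR HIGH = LOW

u6 = LOW; u9 = HIGH; u11 = LOW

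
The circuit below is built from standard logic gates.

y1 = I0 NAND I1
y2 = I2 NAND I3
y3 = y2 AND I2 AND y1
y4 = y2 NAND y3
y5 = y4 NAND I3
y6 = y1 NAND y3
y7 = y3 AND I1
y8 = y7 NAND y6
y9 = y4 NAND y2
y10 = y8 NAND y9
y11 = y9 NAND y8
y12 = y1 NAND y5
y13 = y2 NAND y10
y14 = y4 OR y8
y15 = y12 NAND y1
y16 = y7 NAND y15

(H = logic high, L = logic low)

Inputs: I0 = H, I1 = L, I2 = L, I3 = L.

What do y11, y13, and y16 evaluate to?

y11 = H; y13 = L; y16 = H

y1 = I0 NAND I1 = H NAND L = H
y2 = I2 NAND I3 = L NAND L = H
y3 = y2 AND I2 AND y1 = H AND L AND H = L
y4 = y2 NAND y3 = H NAND L = H
y5 = y4 NAND I3 = H NAND L = H
y6 = y1 NAND y3 = H NAND L = H
y7 = y3 AND I1 = L AND L = L
y8 = y7 NAND y6 = L NAND H = H
y9 = y4 NAND y2 = H NAND H = L
y10 = y8 NAND y9 = H NAND L = H
y11 = y9 NAND y8 = L NAND H = H
y12 = y1 NAND y5 = H NAND H = L
y13 = y2 NAND y10 = H NAND H = L
y15 = y12 NAND y1 = L NAND H = H
y16 = y7 NAND y15 = L NAND H = H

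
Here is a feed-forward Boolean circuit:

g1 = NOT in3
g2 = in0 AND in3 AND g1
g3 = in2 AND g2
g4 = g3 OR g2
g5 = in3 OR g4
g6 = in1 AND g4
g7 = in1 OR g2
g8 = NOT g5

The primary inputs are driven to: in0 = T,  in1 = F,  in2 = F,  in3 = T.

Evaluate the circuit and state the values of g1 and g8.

g1 = NOT in3 = NOT T = F
g2 = in0 AND in3 AND g1 = T AND T AND F = F
g3 = in2 AND g2 = F AND F = F
g4 = g3 OR g2 = F OR F = F
g5 = in3 OR g4 = T OR F = T
g8 = NOT g5 = NOT T = F

g1 = F, g8 = F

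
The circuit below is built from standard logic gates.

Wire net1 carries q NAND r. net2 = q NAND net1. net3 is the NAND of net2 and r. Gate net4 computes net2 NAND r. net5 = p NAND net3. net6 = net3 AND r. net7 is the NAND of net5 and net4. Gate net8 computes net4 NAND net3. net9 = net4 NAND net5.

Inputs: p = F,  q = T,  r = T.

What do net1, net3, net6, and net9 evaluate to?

net1 = q NAND r = T NAND T = F
net2 = q NAND net1 = T NAND F = T
net3 = net2 NAND r = T NAND T = F
net4 = net2 NAND r = T NAND T = F
net5 = p NAND net3 = F NAND F = T
net6 = net3 AND r = F AND T = F
net9 = net4 NAND net5 = F NAND T = T

net1 = F; net3 = F; net6 = F; net9 = T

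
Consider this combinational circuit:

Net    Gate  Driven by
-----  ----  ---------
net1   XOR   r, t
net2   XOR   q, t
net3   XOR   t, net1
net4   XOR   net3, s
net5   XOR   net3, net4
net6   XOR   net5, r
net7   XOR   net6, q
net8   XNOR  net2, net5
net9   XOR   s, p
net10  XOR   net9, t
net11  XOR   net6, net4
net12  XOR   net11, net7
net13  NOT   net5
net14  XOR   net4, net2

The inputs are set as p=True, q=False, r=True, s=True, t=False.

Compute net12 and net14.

net12 = False, net14 = False

net1 = r XOR t = True XOR False = True
net2 = q XOR t = False XOR False = False
net3 = t XOR net1 = False XOR True = True
net4 = net3 XOR s = True XOR True = False
net5 = net3 XOR net4 = True XOR False = True
net6 = net5 XOR r = True XOR True = False
net7 = net6 XOR q = False XOR False = False
net11 = net6 XOR net4 = False XOR False = False
net12 = net11 XOR net7 = False XOR False = False
net14 = net4 XOR net2 = False XOR False = False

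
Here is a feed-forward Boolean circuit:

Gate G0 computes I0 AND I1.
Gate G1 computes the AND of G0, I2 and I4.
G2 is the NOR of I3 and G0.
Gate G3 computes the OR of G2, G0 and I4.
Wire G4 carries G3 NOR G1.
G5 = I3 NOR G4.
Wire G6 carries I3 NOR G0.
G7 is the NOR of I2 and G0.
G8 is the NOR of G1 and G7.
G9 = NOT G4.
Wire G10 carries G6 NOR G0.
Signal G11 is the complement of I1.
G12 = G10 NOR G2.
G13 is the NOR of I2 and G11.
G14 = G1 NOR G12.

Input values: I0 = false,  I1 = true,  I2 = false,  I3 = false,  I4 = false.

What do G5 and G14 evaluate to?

G5 = true, G14 = true

G0 = I0 AND I1 = false AND true = false
G1 = G0 AND I2 AND I4 = false AND false AND false = false
G2 = I3 NOR G0 = false NOR false = true
G3 = G2 OR G0 OR I4 = true OR false OR false = true
G4 = G3 NOR G1 = true NOR false = false
G5 = I3 NOR G4 = false NOR false = true
G6 = I3 NOR G0 = false NOR false = true
G10 = G6 NOR G0 = true NOR false = false
G12 = G10 NOR G2 = false NOR true = false
G14 = G1 NOR G12 = false NOR false = true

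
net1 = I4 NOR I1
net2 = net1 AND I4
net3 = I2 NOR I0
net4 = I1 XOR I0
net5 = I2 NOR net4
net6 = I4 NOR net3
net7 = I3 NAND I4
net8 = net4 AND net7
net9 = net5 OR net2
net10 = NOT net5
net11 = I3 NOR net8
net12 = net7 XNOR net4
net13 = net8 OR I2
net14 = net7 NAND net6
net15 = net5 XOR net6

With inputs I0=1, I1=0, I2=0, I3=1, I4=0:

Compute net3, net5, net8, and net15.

net3 = 0; net5 = 0; net8 = 1; net15 = 1

net3 = I2 NOR I0 = 0 NOR 1 = 0
net4 = I1 XOR I0 = 0 XOR 1 = 1
net5 = I2 NOR net4 = 0 NOR 1 = 0
net6 = I4 NOR net3 = 0 NOR 0 = 1
net7 = I3 NAND I4 = 1 NAND 0 = 1
net8 = net4 AND net7 = 1 AND 1 = 1
net15 = net5 XOR net6 = 0 XOR 1 = 1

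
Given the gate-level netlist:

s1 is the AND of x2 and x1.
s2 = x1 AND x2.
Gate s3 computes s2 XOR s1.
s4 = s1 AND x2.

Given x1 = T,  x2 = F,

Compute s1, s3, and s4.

s1 = x2 AND x1 = F AND T = F
s2 = x1 AND x2 = T AND F = F
s3 = s2 XOR s1 = F XOR F = F
s4 = s1 AND x2 = F AND F = F

s1 = F, s3 = F, s4 = F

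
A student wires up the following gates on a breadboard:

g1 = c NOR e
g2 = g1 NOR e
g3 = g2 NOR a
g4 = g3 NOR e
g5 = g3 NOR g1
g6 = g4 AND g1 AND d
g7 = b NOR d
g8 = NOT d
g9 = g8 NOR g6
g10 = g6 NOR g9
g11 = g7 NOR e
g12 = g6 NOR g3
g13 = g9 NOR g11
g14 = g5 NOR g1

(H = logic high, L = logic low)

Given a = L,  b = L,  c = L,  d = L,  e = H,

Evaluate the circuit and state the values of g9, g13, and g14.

g9 = L; g13 = H; g14 = H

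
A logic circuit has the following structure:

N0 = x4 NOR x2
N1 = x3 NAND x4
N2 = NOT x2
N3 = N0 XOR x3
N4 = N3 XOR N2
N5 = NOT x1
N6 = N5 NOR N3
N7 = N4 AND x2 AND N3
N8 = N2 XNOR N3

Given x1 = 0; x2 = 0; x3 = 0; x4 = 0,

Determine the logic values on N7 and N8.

N0 = x4 NOR x2 = 0 NOR 0 = 1
N2 = NOT x2 = NOT 0 = 1
N3 = N0 XOR x3 = 1 XOR 0 = 1
N4 = N3 XOR N2 = 1 XOR 1 = 0
N7 = N4 AND x2 AND N3 = 0 AND 0 AND 1 = 0
N8 = N2 XNOR N3 = 1 XNOR 1 = 1

N7 = 0  N8 = 1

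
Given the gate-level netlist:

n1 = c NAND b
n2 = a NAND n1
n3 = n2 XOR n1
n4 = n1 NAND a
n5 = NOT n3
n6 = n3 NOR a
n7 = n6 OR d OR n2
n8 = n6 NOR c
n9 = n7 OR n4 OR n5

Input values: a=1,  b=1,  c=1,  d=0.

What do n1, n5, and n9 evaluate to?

n1 = 0  n5 = 0  n9 = 1

n1 = c NAND b = 1 NAND 1 = 0
n2 = a NAND n1 = 1 NAND 0 = 1
n3 = n2 XOR n1 = 1 XOR 0 = 1
n4 = n1 NAND a = 0 NAND 1 = 1
n5 = NOT n3 = NOT 1 = 0
n6 = n3 NOR a = 1 NOR 1 = 0
n7 = n6 OR d OR n2 = 0 OR 0 OR 1 = 1
n9 = n7 OR n4 OR n5 = 1 OR 1 OR 0 = 1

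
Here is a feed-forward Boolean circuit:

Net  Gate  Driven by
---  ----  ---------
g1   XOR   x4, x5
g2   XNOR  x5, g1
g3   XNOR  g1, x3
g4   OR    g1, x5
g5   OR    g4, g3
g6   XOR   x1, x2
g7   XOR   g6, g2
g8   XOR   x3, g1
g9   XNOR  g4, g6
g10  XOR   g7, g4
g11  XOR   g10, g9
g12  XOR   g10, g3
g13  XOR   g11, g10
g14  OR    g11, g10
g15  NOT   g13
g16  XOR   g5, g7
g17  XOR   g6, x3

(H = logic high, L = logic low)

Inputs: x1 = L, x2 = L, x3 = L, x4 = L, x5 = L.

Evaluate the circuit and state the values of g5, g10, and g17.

g5 = H, g10 = H, g17 = L

g1 = x4 XOR x5 = L XOR L = L
g2 = x5 XNOR g1 = L XNOR L = H
g3 = g1 XNOR x3 = L XNOR L = H
g4 = g1 OR x5 = L OR L = L
g5 = g4 OR g3 = L OR H = H
g6 = x1 XOR x2 = L XOR L = L
g7 = g6 XOR g2 = L XOR H = H
g10 = g7 XOR g4 = H XOR L = H
g17 = g6 XOR x3 = L XOR L = L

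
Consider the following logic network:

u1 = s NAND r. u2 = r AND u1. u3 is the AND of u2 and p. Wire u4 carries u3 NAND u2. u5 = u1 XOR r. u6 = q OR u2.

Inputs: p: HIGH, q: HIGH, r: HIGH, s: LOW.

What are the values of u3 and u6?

u1 = s NAND r = LOW NAND HIGH = HIGH
u2 = r AND u1 = HIGH AND HIGH = HIGH
u3 = u2 AND p = HIGH AND HIGH = HIGH
u6 = q OR u2 = HIGH OR HIGH = HIGH

u3 = HIGH  u6 = HIGH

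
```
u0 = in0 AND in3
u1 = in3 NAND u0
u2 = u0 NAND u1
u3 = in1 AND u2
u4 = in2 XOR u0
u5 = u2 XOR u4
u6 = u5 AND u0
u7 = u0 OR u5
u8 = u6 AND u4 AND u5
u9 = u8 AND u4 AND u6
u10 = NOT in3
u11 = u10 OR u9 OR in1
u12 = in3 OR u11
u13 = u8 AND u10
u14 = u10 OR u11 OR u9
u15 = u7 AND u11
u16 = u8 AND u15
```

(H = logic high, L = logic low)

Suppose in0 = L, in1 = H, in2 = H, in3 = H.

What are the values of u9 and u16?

u0 = in0 AND in3 = L AND H = L
u1 = in3 NAND u0 = H NAND L = H
u2 = u0 NAND u1 = L NAND H = H
u4 = in2 XOR u0 = H XOR L = H
u5 = u2 XOR u4 = H XOR H = L
u6 = u5 AND u0 = L AND L = L
u7 = u0 OR u5 = L OR L = L
u8 = u6 AND u4 AND u5 = L AND H AND L = L
u9 = u8 AND u4 AND u6 = L AND H AND L = L
u10 = NOT in3 = NOT H = L
u11 = u10 OR u9 OR in1 = L OR L OR H = H
u15 = u7 AND u11 = L AND H = L
u16 = u8 AND u15 = L AND L = L

u9 = L  u16 = L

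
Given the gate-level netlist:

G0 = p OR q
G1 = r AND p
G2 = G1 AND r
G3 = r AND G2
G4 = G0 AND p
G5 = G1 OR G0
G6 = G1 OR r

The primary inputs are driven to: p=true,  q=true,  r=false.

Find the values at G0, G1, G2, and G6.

G0 = true, G1 = false, G2 = false, G6 = false

G0 = p OR q = true OR true = true
G1 = r AND p = false AND true = false
G2 = G1 AND r = false AND false = false
G6 = G1 OR r = false OR false = false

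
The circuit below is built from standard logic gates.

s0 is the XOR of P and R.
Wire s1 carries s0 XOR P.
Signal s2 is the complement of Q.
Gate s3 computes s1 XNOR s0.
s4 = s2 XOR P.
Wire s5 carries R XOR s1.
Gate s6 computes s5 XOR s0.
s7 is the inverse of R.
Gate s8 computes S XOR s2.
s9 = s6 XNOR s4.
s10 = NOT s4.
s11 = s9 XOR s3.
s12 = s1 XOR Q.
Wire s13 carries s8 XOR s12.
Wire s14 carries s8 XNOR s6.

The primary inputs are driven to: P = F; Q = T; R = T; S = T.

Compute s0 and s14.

s0 = P XOR R = F XOR T = T
s1 = s0 XOR P = T XOR F = T
s2 = NOT Q = NOT T = F
s5 = R XOR s1 = T XOR T = F
s6 = s5 XOR s0 = F XOR T = T
s8 = S XOR s2 = T XOR F = T
s14 = s8 XNOR s6 = T XNOR T = T

s0 = T, s14 = T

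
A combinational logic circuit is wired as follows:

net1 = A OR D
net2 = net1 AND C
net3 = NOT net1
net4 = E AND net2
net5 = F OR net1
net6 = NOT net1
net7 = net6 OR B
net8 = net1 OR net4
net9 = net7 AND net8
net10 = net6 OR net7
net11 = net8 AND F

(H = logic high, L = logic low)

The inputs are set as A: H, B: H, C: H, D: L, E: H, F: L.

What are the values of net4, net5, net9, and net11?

net4 = H, net5 = H, net9 = H, net11 = L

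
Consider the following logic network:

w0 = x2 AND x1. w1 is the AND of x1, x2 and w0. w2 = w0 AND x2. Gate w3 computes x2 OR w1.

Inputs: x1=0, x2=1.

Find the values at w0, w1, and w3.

w0 = x2 AND x1 = 1 AND 0 = 0
w1 = x1 AND x2 AND w0 = 0 AND 1 AND 0 = 0
w3 = x2 OR w1 = 1 OR 0 = 1

w0 = 0; w1 = 0; w3 = 1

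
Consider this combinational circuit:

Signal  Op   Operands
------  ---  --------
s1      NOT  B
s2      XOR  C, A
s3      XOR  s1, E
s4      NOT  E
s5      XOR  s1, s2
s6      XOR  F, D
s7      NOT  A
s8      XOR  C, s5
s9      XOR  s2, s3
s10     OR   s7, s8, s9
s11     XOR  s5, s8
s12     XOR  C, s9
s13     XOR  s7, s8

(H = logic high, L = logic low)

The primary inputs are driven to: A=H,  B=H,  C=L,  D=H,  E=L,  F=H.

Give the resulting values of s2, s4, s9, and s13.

s2 = H  s4 = H  s9 = H  s13 = H

s1 = NOT B = NOT H = L
s2 = C XOR A = L XOR H = H
s3 = s1 XOR E = L XOR L = L
s4 = NOT E = NOT L = H
s5 = s1 XOR s2 = L XOR H = H
s7 = NOT A = NOT H = L
s8 = C XOR s5 = L XOR H = H
s9 = s2 XOR s3 = H XOR L = H
s13 = s7 XOR s8 = L XOR H = H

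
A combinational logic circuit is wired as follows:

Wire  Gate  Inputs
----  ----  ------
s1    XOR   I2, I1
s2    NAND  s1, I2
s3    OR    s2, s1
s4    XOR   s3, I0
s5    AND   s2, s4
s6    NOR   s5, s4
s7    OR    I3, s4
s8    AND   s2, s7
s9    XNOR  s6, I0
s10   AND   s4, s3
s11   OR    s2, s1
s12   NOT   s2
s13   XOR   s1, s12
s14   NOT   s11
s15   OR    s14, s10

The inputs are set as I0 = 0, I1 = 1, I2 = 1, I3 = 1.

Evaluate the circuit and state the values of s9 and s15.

s1 = I2 XOR I1 = 1 XOR 1 = 0
s2 = s1 NAND I2 = 0 NAND 1 = 1
s3 = s2 OR s1 = 1 OR 0 = 1
s4 = s3 XOR I0 = 1 XOR 0 = 1
s5 = s2 AND s4 = 1 AND 1 = 1
s6 = s5 NOR s4 = 1 NOR 1 = 0
s9 = s6 XNOR I0 = 0 XNOR 0 = 1
s10 = s4 AND s3 = 1 AND 1 = 1
s11 = s2 OR s1 = 1 OR 0 = 1
s14 = NOT s11 = NOT 1 = 0
s15 = s14 OR s10 = 0 OR 1 = 1

s9 = 1  s15 = 1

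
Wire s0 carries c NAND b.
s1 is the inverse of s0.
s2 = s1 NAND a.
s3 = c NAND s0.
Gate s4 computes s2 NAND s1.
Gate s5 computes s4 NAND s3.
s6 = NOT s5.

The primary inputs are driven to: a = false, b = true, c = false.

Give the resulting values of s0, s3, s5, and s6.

s0 = true; s3 = true; s5 = false; s6 = true

s0 = c NAND b = false NAND true = true
s1 = NOT s0 = NOT true = false
s2 = s1 NAND a = false NAND false = true
s3 = c NAND s0 = false NAND true = true
s4 = s2 NAND s1 = true NAND false = true
s5 = s4 NAND s3 = true NAND true = false
s6 = NOT s5 = NOT false = true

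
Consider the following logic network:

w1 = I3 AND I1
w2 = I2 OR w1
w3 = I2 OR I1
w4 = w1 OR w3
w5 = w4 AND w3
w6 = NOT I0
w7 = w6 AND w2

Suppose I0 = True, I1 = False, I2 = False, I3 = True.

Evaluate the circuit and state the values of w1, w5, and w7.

w1 = I3 AND I1 = True AND False = False
w2 = I2 OR w1 = False OR False = False
w3 = I2 OR I1 = False OR False = False
w4 = w1 OR w3 = False OR False = False
w5 = w4 AND w3 = False AND False = False
w6 = NOT I0 = NOT True = False
w7 = w6 AND w2 = False AND False = False

w1 = False; w5 = False; w7 = False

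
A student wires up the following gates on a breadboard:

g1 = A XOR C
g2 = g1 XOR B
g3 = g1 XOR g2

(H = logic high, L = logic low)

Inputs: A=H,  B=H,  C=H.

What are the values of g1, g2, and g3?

g1 = L, g2 = H, g3 = H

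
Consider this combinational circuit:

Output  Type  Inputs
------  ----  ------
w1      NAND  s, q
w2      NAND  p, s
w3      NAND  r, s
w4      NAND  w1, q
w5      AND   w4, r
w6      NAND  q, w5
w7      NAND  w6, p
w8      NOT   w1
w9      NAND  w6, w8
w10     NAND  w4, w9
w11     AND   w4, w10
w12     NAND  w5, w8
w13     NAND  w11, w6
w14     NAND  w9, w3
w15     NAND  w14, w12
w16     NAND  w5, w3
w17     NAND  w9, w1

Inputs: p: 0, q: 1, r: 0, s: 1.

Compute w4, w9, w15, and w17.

w1 = s NAND q = 1 NAND 1 = 0
w3 = r NAND s = 0 NAND 1 = 1
w4 = w1 NAND q = 0 NAND 1 = 1
w5 = w4 AND r = 1 AND 0 = 0
w6 = q NAND w5 = 1 NAND 0 = 1
w8 = NOT w1 = NOT 0 = 1
w9 = w6 NAND w8 = 1 NAND 1 = 0
w12 = w5 NAND w8 = 0 NAND 1 = 1
w14 = w9 NAND w3 = 0 NAND 1 = 1
w15 = w14 NAND w12 = 1 NAND 1 = 0
w17 = w9 NAND w1 = 0 NAND 0 = 1

w4 = 1  w9 = 0  w15 = 0  w17 = 1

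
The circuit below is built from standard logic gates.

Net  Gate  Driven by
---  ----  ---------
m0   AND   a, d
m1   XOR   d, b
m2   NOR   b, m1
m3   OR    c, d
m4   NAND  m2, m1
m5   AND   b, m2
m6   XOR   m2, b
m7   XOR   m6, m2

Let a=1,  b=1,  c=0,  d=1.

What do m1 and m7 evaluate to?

m1 = 0  m7 = 1

m1 = d XOR b = 1 XOR 1 = 0
m2 = b NOR m1 = 1 NOR 0 = 0
m6 = m2 XOR b = 0 XOR 1 = 1
m7 = m6 XOR m2 = 1 XOR 0 = 1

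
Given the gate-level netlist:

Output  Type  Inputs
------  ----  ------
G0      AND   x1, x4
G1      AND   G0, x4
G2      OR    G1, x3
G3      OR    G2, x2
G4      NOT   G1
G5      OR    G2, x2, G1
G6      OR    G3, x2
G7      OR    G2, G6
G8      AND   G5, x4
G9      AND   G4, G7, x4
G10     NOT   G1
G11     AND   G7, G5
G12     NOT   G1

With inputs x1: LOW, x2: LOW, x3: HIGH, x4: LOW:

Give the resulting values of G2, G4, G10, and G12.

G2 = HIGH, G4 = HIGH, G10 = HIGH, G12 = HIGH

G0 = x1 AND x4 = LOW AND LOW = LOW
G1 = G0 AND x4 = LOW AND LOW = LOW
G2 = G1 OR x3 = LOW OR HIGH = HIGH
G4 = NOT G1 = NOT LOW = HIGH
G10 = NOT G1 = NOT LOW = HIGH
G12 = NOT G1 = NOT LOW = HIGH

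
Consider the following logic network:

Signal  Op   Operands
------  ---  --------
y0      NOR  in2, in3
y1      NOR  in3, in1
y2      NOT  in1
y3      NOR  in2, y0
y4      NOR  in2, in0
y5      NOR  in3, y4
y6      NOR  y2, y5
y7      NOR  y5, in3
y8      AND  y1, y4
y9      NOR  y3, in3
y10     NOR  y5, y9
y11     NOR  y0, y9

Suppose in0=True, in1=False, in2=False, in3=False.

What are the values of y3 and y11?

y0 = in2 NOR in3 = False NOR False = True
y3 = in2 NOR y0 = False NOR True = False
y9 = y3 NOR in3 = False NOR False = True
y11 = y0 NOR y9 = True NOR True = False

y3 = False, y11 = False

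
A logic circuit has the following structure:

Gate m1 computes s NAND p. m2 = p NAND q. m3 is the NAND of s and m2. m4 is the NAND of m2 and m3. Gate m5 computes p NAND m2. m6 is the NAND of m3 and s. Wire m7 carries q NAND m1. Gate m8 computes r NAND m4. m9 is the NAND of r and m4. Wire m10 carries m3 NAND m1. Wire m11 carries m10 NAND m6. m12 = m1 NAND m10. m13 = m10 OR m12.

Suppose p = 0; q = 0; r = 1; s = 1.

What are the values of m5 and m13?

m1 = s NAND p = 1 NAND 0 = 1
m2 = p NAND q = 0 NAND 0 = 1
m3 = s NAND m2 = 1 NAND 1 = 0
m5 = p NAND m2 = 0 NAND 1 = 1
m10 = m3 NAND m1 = 0 NAND 1 = 1
m12 = m1 NAND m10 = 1 NAND 1 = 0
m13 = m10 OR m12 = 1 OR 0 = 1

m5 = 1, m13 = 1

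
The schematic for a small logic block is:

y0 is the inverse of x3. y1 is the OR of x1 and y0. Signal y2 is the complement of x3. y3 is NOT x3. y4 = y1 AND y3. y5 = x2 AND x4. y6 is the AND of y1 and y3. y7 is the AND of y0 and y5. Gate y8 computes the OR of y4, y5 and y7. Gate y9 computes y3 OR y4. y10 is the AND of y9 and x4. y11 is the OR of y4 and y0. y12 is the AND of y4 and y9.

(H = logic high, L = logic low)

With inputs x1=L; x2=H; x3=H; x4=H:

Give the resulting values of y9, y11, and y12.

y9 = L, y11 = L, y12 = L

y0 = NOT x3 = NOT H = L
y1 = x1 OR y0 = L OR L = L
y3 = NOT x3 = NOT H = L
y4 = y1 AND y3 = L AND L = L
y9 = y3 OR y4 = L OR L = L
y11 = y4 OR y0 = L OR L = L
y12 = y4 AND y9 = L AND L = L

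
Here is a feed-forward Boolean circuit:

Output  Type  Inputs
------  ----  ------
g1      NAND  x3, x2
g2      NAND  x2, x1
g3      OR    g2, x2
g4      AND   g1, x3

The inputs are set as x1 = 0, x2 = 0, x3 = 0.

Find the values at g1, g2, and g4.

g1 = 1; g2 = 1; g4 = 0

g1 = x3 NAND x2 = 0 NAND 0 = 1
g2 = x2 NAND x1 = 0 NAND 0 = 1
g4 = g1 AND x3 = 1 AND 0 = 0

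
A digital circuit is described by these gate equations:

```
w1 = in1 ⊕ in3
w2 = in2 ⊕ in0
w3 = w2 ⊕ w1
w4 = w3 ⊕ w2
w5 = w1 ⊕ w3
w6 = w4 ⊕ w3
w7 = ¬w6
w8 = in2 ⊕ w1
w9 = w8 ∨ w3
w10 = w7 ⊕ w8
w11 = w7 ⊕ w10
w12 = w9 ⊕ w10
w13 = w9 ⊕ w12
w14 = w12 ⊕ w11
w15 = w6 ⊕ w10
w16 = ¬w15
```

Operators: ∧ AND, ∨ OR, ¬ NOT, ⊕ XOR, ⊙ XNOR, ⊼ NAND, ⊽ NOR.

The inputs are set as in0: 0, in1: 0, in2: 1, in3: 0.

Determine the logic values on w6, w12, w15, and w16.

w1 = in1 XOR in3 = 0 XOR 0 = 0
w2 = in2 XOR in0 = 1 XOR 0 = 1
w3 = w2 XOR w1 = 1 XOR 0 = 1
w4 = w3 XOR w2 = 1 XOR 1 = 0
w6 = w4 XOR w3 = 0 XOR 1 = 1
w7 = NOT w6 = NOT 1 = 0
w8 = in2 XOR w1 = 1 XOR 0 = 1
w9 = w8 OR w3 = 1 OR 1 = 1
w10 = w7 XOR w8 = 0 XOR 1 = 1
w12 = w9 XOR w10 = 1 XOR 1 = 0
w15 = w6 XOR w10 = 1 XOR 1 = 0
w16 = NOT w15 = NOT 0 = 1

w6 = 1, w12 = 0, w15 = 0, w16 = 1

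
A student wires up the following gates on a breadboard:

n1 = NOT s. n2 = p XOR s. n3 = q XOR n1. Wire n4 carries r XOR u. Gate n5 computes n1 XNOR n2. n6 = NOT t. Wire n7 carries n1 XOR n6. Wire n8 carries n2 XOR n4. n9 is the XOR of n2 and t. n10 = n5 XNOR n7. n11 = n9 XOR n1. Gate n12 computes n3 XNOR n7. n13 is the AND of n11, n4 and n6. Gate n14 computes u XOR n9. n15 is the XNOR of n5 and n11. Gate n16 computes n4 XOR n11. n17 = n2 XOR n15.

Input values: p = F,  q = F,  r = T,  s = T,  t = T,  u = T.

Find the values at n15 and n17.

n15 = T, n17 = F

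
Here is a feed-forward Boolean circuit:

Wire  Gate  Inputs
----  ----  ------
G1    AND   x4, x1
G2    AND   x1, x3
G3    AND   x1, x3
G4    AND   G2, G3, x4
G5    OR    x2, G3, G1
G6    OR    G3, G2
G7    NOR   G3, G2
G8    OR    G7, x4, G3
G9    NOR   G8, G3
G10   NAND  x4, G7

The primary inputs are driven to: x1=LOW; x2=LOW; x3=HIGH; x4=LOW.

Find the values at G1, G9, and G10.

G1 = LOW; G9 = LOW; G10 = HIGH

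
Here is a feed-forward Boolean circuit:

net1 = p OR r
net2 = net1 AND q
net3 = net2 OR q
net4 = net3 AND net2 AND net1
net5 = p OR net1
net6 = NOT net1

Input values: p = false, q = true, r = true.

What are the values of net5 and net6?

net1 = p OR r = false OR true = true
net5 = p OR net1 = false OR true = true
net6 = NOT net1 = NOT true = false

net5 = true, net6 = false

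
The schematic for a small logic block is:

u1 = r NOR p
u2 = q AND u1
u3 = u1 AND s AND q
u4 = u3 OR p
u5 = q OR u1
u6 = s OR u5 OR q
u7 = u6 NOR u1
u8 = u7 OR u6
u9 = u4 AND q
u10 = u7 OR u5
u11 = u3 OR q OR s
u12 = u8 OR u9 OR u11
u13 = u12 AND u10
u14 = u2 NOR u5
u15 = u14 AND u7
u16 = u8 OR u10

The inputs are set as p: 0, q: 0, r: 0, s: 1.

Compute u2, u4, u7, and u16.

u1 = r NOR p = 0 NOR 0 = 1
u2 = q AND u1 = 0 AND 1 = 0
u3 = u1 AND s AND q = 1 AND 1 AND 0 = 0
u4 = u3 OR p = 0 OR 0 = 0
u5 = q OR u1 = 0 OR 1 = 1
u6 = s OR u5 OR q = 1 OR 1 OR 0 = 1
u7 = u6 NOR u1 = 1 NOR 1 = 0
u8 = u7 OR u6 = 0 OR 1 = 1
u10 = u7 OR u5 = 0 OR 1 = 1
u16 = u8 OR u10 = 1 OR 1 = 1

u2 = 0, u4 = 0, u7 = 0, u16 = 1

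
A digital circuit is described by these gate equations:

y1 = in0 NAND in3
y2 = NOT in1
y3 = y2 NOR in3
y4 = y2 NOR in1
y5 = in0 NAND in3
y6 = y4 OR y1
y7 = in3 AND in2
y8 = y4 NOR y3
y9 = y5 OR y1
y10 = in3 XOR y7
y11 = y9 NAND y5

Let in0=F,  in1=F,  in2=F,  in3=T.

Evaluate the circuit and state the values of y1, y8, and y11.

y1 = T; y8 = T; y11 = F

y1 = in0 NAND in3 = F NAND T = T
y2 = NOT in1 = NOT F = T
y3 = y2 NOR in3 = T NOR T = F
y4 = y2 NOR in1 = T NOR F = F
y5 = in0 NAND in3 = F NAND T = T
y8 = y4 NOR y3 = F NOR F = T
y9 = y5 OR y1 = T OR T = T
y11 = y9 NAND y5 = T NAND T = F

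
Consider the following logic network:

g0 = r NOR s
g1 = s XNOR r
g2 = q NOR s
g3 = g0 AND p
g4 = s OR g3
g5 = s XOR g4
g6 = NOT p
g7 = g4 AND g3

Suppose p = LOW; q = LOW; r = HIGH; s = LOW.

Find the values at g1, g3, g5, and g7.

g1 = LOW  g3 = LOW  g5 = LOW  g7 = LOW

g0 = r NOR s = HIGH NOR LOW = LOW
g1 = s XNOR r = LOW XNOR HIGH = LOW
g3 = g0 AND p = LOW AND LOW = LOW
g4 = s OR g3 = LOW OR LOW = LOW
g5 = s XOR g4 = LOW XOR LOW = LOW
g7 = g4 AND g3 = LOW AND LOW = LOW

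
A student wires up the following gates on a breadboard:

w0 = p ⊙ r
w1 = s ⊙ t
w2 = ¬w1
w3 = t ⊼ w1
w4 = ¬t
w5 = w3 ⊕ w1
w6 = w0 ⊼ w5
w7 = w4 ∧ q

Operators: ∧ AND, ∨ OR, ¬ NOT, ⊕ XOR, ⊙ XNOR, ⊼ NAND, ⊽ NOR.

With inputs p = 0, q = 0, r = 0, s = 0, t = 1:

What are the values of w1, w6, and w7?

w1 = 0, w6 = 0, w7 = 0

w0 = p XNOR r = 0 XNOR 0 = 1
w1 = s XNOR t = 0 XNOR 1 = 0
w3 = t NAND w1 = 1 NAND 0 = 1
w4 = NOT t = NOT 1 = 0
w5 = w3 XOR w1 = 1 XOR 0 = 1
w6 = w0 NAND w5 = 1 NAND 1 = 0
w7 = w4 AND q = 0 AND 0 = 0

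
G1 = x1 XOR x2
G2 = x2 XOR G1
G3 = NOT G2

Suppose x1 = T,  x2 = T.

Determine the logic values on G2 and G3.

G1 = x1 XOR x2 = T XOR T = F
G2 = x2 XOR G1 = T XOR F = T
G3 = NOT G2 = NOT T = F

G2 = T  G3 = F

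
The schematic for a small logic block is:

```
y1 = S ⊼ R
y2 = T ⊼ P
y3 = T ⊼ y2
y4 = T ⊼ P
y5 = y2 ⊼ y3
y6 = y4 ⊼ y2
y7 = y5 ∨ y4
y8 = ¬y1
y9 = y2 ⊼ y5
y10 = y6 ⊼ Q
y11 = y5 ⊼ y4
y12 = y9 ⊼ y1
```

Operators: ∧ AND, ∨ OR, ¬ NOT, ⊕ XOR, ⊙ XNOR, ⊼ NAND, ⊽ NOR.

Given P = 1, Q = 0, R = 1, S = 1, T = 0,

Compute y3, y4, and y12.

y3 = 1  y4 = 1  y12 = 1

y1 = S NAND R = 1 NAND 1 = 0
y2 = T NAND P = 0 NAND 1 = 1
y3 = T NAND y2 = 0 NAND 1 = 1
y4 = T NAND P = 0 NAND 1 = 1
y5 = y2 NAND y3 = 1 NAND 1 = 0
y9 = y2 NAND y5 = 1 NAND 0 = 1
y12 = y9 NAND y1 = 1 NAND 0 = 1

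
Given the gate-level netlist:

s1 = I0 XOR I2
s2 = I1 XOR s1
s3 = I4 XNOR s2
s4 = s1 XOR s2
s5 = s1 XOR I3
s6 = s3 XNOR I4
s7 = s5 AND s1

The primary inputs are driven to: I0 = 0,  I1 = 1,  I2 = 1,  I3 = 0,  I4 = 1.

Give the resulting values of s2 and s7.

s2 = 0, s7 = 1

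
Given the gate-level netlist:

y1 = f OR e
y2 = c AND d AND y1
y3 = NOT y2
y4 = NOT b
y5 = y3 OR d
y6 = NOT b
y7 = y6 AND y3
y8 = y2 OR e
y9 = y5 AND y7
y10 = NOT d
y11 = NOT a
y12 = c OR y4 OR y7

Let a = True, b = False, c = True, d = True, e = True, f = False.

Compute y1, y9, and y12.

y1 = True, y9 = False, y12 = True

y1 = f OR e = False OR True = True
y2 = c AND d AND y1 = True AND True AND True = True
y3 = NOT y2 = NOT True = False
y4 = NOT b = NOT False = True
y5 = y3 OR d = False OR True = True
y6 = NOT b = NOT False = True
y7 = y6 AND y3 = True AND False = False
y9 = y5 AND y7 = True AND False = False
y12 = c OR y4 OR y7 = True OR True OR False = True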